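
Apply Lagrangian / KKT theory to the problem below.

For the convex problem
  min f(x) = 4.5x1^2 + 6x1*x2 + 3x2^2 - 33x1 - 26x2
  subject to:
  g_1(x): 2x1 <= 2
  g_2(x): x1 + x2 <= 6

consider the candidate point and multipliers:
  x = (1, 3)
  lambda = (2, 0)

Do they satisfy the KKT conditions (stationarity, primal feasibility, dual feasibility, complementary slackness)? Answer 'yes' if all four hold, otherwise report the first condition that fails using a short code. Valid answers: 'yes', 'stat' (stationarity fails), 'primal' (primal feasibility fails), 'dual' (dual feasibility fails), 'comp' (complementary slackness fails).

Gradient of f: grad f(x) = Q x + c = (-6, -2)
Constraint values g_i(x) = a_i^T x - b_i:
  g_1((1, 3)) = 0
  g_2((1, 3)) = -2
Stationarity residual: grad f(x) + sum_i lambda_i a_i = (-2, -2)
  -> stationarity FAILS
Primal feasibility (all g_i <= 0): OK
Dual feasibility (all lambda_i >= 0): OK
Complementary slackness (lambda_i * g_i(x) = 0 for all i): OK

Verdict: the first failing condition is stationarity -> stat.

stat


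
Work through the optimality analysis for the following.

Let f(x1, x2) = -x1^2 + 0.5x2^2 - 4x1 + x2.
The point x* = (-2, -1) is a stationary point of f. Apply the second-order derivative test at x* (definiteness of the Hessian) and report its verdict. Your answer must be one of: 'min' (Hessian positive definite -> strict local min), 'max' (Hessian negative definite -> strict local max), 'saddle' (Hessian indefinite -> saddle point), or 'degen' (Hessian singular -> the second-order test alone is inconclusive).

Compute the Hessian H = grad^2 f:
  H = [[-2, 0], [0, 1]]
Verify stationarity: grad f(x*) = H x* + g = (0, 0).
Eigenvalues of H: -2, 1.
Eigenvalues have mixed signs, so H is indefinite -> x* is a saddle point.

saddle


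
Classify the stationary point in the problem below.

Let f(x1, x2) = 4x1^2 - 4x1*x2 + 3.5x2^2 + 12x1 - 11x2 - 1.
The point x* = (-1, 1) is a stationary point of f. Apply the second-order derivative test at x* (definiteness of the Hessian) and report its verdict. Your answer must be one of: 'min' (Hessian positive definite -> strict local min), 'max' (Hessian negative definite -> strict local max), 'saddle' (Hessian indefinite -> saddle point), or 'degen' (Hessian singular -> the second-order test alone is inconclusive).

Compute the Hessian H = grad^2 f:
  H = [[8, -4], [-4, 7]]
Verify stationarity: grad f(x*) = H x* + g = (0, 0).
Eigenvalues of H: 3.4689, 11.5311.
Both eigenvalues > 0, so H is positive definite -> x* is a strict local min.

min


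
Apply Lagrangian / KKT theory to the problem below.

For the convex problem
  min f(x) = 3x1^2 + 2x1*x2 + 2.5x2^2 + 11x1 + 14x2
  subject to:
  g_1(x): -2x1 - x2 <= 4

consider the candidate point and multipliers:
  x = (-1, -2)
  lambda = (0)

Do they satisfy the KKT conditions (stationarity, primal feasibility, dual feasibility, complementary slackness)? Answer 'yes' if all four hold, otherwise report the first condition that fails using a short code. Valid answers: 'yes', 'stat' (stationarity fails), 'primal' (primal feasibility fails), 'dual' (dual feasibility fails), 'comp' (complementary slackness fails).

Gradient of f: grad f(x) = Q x + c = (1, 2)
Constraint values g_i(x) = a_i^T x - b_i:
  g_1((-1, -2)) = 0
Stationarity residual: grad f(x) + sum_i lambda_i a_i = (1, 2)
  -> stationarity FAILS
Primal feasibility (all g_i <= 0): OK
Dual feasibility (all lambda_i >= 0): OK
Complementary slackness (lambda_i * g_i(x) = 0 for all i): OK

Verdict: the first failing condition is stationarity -> stat.

stat


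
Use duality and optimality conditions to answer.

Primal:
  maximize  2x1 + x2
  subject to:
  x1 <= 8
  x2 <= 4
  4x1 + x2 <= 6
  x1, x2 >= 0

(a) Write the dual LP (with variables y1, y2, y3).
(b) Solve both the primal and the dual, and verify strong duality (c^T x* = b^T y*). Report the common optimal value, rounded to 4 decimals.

The standard primal-dual pair for 'max c^T x s.t. A x <= b, x >= 0' is:
  Dual:  min b^T y  s.t.  A^T y >= c,  y >= 0.

So the dual LP is:
  minimize  8y1 + 4y2 + 6y3
  subject to:
    y1 + 4y3 >= 2
    y2 + y3 >= 1
    y1, y2, y3 >= 0

Solving the primal: x* = (0.5, 4).
  primal value c^T x* = 5.
Solving the dual: y* = (0, 0.5, 0.5).
  dual value b^T y* = 5.
Strong duality: c^T x* = b^T y*. Confirmed.

5


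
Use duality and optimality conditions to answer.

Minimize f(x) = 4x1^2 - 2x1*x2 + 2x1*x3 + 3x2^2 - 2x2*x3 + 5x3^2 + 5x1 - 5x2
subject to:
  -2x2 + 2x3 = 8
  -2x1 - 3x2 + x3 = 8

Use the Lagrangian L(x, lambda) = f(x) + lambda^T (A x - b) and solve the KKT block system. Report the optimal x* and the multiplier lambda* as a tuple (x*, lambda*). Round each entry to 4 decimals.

Form the Lagrangian:
  L(x, lambda) = (1/2) x^T Q x + c^T x + lambda^T (A x - b)
Stationarity (grad_x L = 0): Q x + c + A^T lambda = 0.
Primal feasibility: A x = b.

This gives the KKT block system:
  [ Q   A^T ] [ x     ]   [-c ]
  [ A    0  ] [ lambda ] = [ b ]

Solving the linear system:
  x*      = (-0.5, -1.5, 2.5)
  lambda* = (-15.75, 4.5)
  f(x*)   = 47.5

x* = (-0.5, -1.5, 2.5), lambda* = (-15.75, 4.5)


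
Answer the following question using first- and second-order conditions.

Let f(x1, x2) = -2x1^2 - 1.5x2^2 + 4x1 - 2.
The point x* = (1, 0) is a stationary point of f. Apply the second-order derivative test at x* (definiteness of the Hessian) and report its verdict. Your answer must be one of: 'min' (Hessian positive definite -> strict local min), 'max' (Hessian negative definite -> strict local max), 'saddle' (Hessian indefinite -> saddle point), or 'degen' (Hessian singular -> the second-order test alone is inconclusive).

Compute the Hessian H = grad^2 f:
  H = [[-4, 0], [0, -3]]
Verify stationarity: grad f(x*) = H x* + g = (0, 0).
Eigenvalues of H: -4, -3.
Both eigenvalues < 0, so H is negative definite -> x* is a strict local max.

max


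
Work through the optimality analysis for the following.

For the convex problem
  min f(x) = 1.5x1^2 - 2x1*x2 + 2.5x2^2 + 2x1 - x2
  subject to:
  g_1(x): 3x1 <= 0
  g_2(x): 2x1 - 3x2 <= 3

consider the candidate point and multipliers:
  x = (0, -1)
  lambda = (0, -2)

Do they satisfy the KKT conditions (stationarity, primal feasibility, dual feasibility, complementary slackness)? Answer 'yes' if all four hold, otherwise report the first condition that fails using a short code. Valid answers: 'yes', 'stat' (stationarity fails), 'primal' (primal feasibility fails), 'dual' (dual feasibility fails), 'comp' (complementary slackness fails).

Gradient of f: grad f(x) = Q x + c = (4, -6)
Constraint values g_i(x) = a_i^T x - b_i:
  g_1((0, -1)) = 0
  g_2((0, -1)) = 0
Stationarity residual: grad f(x) + sum_i lambda_i a_i = (0, 0)
  -> stationarity OK
Primal feasibility (all g_i <= 0): OK
Dual feasibility (all lambda_i >= 0): FAILS
Complementary slackness (lambda_i * g_i(x) = 0 for all i): OK

Verdict: the first failing condition is dual_feasibility -> dual.

dual


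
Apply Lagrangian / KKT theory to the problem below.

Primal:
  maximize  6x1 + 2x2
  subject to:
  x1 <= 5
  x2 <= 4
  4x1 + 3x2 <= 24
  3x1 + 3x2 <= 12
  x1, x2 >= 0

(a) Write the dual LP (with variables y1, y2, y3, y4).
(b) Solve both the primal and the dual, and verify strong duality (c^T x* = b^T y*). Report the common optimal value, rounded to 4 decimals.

The standard primal-dual pair for 'max c^T x s.t. A x <= b, x >= 0' is:
  Dual:  min b^T y  s.t.  A^T y >= c,  y >= 0.

So the dual LP is:
  minimize  5y1 + 4y2 + 24y3 + 12y4
  subject to:
    y1 + 4y3 + 3y4 >= 6
    y2 + 3y3 + 3y4 >= 2
    y1, y2, y3, y4 >= 0

Solving the primal: x* = (4, 0).
  primal value c^T x* = 24.
Solving the dual: y* = (0, 0, 0, 2).
  dual value b^T y* = 24.
Strong duality: c^T x* = b^T y*. Confirmed.

24


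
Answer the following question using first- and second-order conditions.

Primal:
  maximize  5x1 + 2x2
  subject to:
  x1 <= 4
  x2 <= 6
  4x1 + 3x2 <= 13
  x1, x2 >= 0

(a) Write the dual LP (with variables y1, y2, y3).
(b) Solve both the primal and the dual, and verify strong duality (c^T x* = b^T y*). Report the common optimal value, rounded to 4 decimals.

The standard primal-dual pair for 'max c^T x s.t. A x <= b, x >= 0' is:
  Dual:  min b^T y  s.t.  A^T y >= c,  y >= 0.

So the dual LP is:
  minimize  4y1 + 6y2 + 13y3
  subject to:
    y1 + 4y3 >= 5
    y2 + 3y3 >= 2
    y1, y2, y3 >= 0

Solving the primal: x* = (3.25, 0).
  primal value c^T x* = 16.25.
Solving the dual: y* = (0, 0, 1.25).
  dual value b^T y* = 16.25.
Strong duality: c^T x* = b^T y*. Confirmed.

16.25


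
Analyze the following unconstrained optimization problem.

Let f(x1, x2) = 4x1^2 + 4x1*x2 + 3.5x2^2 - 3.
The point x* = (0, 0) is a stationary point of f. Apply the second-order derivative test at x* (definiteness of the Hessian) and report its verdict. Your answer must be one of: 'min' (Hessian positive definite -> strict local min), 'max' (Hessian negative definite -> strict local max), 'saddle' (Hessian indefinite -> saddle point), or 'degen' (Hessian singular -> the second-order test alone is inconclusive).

Compute the Hessian H = grad^2 f:
  H = [[8, 4], [4, 7]]
Verify stationarity: grad f(x*) = H x* + g = (0, 0).
Eigenvalues of H: 3.4689, 11.5311.
Both eigenvalues > 0, so H is positive definite -> x* is a strict local min.

min


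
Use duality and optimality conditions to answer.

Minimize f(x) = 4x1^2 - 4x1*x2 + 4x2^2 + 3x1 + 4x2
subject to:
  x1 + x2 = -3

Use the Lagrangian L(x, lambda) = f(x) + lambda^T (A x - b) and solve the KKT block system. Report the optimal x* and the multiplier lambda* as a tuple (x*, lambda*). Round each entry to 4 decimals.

Form the Lagrangian:
  L(x, lambda) = (1/2) x^T Q x + c^T x + lambda^T (A x - b)
Stationarity (grad_x L = 0): Q x + c + A^T lambda = 0.
Primal feasibility: A x = b.

This gives the KKT block system:
  [ Q   A^T ] [ x     ]   [-c ]
  [ A    0  ] [ lambda ] = [ b ]

Solving the linear system:
  x*      = (-1.4583, -1.5417)
  lambda* = (2.5)
  f(x*)   = -1.5208

x* = (-1.4583, -1.5417), lambda* = (2.5)


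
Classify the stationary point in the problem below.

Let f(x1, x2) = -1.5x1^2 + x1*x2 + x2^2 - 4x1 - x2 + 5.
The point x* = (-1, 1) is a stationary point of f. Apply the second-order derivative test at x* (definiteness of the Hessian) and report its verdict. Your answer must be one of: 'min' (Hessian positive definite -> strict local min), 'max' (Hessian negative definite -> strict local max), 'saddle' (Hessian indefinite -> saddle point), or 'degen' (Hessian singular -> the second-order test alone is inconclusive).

Compute the Hessian H = grad^2 f:
  H = [[-3, 1], [1, 2]]
Verify stationarity: grad f(x*) = H x* + g = (0, 0).
Eigenvalues of H: -3.1926, 2.1926.
Eigenvalues have mixed signs, so H is indefinite -> x* is a saddle point.

saddle


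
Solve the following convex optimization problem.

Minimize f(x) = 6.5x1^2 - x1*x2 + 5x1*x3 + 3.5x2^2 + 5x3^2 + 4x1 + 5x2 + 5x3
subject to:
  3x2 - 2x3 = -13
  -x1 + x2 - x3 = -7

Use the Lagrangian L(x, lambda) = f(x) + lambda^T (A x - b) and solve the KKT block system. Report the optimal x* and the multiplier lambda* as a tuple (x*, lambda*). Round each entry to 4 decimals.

Form the Lagrangian:
  L(x, lambda) = (1/2) x^T Q x + c^T x + lambda^T (A x - b)
Stationarity (grad_x L = 0): Q x + c + A^T lambda = 0.
Primal feasibility: A x = b.

This gives the KKT block system:
  [ Q   A^T ] [ x     ]   [-c ]
  [ A    0  ] [ lambda ] = [ b ]

Solving the linear system:
  x*      = (2.2476, -3.4952, 1.2571)
  lambda* = (-7.0952, 43)
  f(x*)   = 103.281

x* = (2.2476, -3.4952, 1.2571), lambda* = (-7.0952, 43)


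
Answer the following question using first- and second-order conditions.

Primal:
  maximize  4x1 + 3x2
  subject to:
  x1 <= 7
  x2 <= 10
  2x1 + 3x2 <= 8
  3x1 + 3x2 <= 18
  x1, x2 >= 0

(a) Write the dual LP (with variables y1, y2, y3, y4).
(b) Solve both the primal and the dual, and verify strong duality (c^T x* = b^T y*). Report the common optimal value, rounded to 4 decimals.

The standard primal-dual pair for 'max c^T x s.t. A x <= b, x >= 0' is:
  Dual:  min b^T y  s.t.  A^T y >= c,  y >= 0.

So the dual LP is:
  minimize  7y1 + 10y2 + 8y3 + 18y4
  subject to:
    y1 + 2y3 + 3y4 >= 4
    y2 + 3y3 + 3y4 >= 3
    y1, y2, y3, y4 >= 0

Solving the primal: x* = (4, 0).
  primal value c^T x* = 16.
Solving the dual: y* = (0, 0, 2, 0).
  dual value b^T y* = 16.
Strong duality: c^T x* = b^T y*. Confirmed.

16


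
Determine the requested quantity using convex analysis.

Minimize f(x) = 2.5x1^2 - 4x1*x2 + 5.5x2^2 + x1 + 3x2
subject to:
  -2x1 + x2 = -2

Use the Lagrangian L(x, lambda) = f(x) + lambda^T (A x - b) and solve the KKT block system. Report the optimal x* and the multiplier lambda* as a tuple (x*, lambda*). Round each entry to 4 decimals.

Form the Lagrangian:
  L(x, lambda) = (1/2) x^T Q x + c^T x + lambda^T (A x - b)
Stationarity (grad_x L = 0): Q x + c + A^T lambda = 0.
Primal feasibility: A x = b.

This gives the KKT block system:
  [ Q   A^T ] [ x     ]   [-c ]
  [ A    0  ] [ lambda ] = [ b ]

Solving the linear system:
  x*      = (0.8788, -0.2424)
  lambda* = (3.1818)
  f(x*)   = 3.2576

x* = (0.8788, -0.2424), lambda* = (3.1818)


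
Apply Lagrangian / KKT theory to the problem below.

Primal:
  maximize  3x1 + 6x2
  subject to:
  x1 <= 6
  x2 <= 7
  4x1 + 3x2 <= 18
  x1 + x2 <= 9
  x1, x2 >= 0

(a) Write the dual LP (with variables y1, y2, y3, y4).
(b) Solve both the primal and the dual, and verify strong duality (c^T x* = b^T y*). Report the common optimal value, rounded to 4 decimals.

The standard primal-dual pair for 'max c^T x s.t. A x <= b, x >= 0' is:
  Dual:  min b^T y  s.t.  A^T y >= c,  y >= 0.

So the dual LP is:
  minimize  6y1 + 7y2 + 18y3 + 9y4
  subject to:
    y1 + 4y3 + y4 >= 3
    y2 + 3y3 + y4 >= 6
    y1, y2, y3, y4 >= 0

Solving the primal: x* = (0, 6).
  primal value c^T x* = 36.
Solving the dual: y* = (0, 0, 2, 0).
  dual value b^T y* = 36.
Strong duality: c^T x* = b^T y*. Confirmed.

36


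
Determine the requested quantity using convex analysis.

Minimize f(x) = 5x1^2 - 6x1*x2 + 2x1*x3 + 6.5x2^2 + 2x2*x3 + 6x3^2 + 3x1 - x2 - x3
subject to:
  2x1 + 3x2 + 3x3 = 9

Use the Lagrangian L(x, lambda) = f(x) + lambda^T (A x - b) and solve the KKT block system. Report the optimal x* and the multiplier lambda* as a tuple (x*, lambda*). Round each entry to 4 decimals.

Form the Lagrangian:
  L(x, lambda) = (1/2) x^T Q x + c^T x + lambda^T (A x - b)
Stationarity (grad_x L = 0): Q x + c + A^T lambda = 0.
Primal feasibility: A x = b.

This gives the KKT block system:
  [ Q   A^T ] [ x     ]   [-c ]
  [ A    0  ] [ lambda ] = [ b ]

Solving the linear system:
  x*      = (1.2906, 1.5105, 0.6291)
  lambda* = (-4.0505)
  f(x*)   = 19.0931

x* = (1.2906, 1.5105, 0.6291), lambda* = (-4.0505)


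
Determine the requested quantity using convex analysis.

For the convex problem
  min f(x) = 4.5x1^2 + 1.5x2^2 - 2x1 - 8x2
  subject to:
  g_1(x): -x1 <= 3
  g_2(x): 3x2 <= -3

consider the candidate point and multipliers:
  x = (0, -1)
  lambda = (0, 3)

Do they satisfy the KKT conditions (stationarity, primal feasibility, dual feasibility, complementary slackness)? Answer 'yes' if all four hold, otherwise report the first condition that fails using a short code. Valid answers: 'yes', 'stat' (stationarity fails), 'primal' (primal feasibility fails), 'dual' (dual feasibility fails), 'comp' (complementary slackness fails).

Gradient of f: grad f(x) = Q x + c = (-2, -11)
Constraint values g_i(x) = a_i^T x - b_i:
  g_1((0, -1)) = -3
  g_2((0, -1)) = 0
Stationarity residual: grad f(x) + sum_i lambda_i a_i = (-2, -2)
  -> stationarity FAILS
Primal feasibility (all g_i <= 0): OK
Dual feasibility (all lambda_i >= 0): OK
Complementary slackness (lambda_i * g_i(x) = 0 for all i): OK

Verdict: the first failing condition is stationarity -> stat.

stat


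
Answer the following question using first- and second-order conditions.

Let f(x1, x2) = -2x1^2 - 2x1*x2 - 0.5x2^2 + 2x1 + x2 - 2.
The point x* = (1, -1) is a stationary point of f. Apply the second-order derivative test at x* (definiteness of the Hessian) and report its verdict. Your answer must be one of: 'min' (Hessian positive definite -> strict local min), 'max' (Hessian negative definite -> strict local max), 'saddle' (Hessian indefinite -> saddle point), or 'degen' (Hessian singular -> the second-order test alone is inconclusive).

Compute the Hessian H = grad^2 f:
  H = [[-4, -2], [-2, -1]]
Verify stationarity: grad f(x*) = H x* + g = (0, 0).
Eigenvalues of H: -5, 0.
H has a zero eigenvalue (singular; negative semidefinite but not definite), so H is neither positive definite, negative definite, nor indefinite. The second-order test alone is inconclusive -> degen.
(Indeed, f is constant along the null direction of H through x*, so x* is not a strict local extremum.)

degen


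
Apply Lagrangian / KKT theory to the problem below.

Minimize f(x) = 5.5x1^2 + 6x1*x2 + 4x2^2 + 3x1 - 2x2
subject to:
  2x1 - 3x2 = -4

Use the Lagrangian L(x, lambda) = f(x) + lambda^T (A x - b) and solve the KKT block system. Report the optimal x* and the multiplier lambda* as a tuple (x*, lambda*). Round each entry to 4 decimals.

Form the Lagrangian:
  L(x, lambda) = (1/2) x^T Q x + c^T x + lambda^T (A x - b)
Stationarity (grad_x L = 0): Q x + c + A^T lambda = 0.
Primal feasibility: A x = b.

This gives the KKT block system:
  [ Q   A^T ] [ x     ]   [-c ]
  [ A    0  ] [ lambda ] = [ b ]

Solving the linear system:
  x*      = (-0.7438, 0.8374)
  lambda* = (0.0788)
  f(x*)   = -1.7956

x* = (-0.7438, 0.8374), lambda* = (0.0788)


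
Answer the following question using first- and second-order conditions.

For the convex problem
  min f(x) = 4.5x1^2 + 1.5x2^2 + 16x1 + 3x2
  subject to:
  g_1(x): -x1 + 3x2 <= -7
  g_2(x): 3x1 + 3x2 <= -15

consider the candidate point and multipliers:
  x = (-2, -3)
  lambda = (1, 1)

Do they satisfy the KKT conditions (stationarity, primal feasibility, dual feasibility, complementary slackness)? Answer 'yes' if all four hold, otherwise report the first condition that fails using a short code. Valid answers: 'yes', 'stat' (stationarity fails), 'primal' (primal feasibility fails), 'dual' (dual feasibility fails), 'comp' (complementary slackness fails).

Gradient of f: grad f(x) = Q x + c = (-2, -6)
Constraint values g_i(x) = a_i^T x - b_i:
  g_1((-2, -3)) = 0
  g_2((-2, -3)) = 0
Stationarity residual: grad f(x) + sum_i lambda_i a_i = (0, 0)
  -> stationarity OK
Primal feasibility (all g_i <= 0): OK
Dual feasibility (all lambda_i >= 0): OK
Complementary slackness (lambda_i * g_i(x) = 0 for all i): OK

Verdict: yes, KKT holds.

yes


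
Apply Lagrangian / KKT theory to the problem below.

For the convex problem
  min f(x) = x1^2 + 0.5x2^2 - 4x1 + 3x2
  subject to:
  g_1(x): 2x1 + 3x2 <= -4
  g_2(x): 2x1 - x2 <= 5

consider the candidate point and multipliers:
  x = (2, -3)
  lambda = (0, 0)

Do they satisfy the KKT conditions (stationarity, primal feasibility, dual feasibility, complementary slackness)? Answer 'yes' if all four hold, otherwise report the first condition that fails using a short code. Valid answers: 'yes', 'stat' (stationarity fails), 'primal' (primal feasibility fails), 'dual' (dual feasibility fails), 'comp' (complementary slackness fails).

Gradient of f: grad f(x) = Q x + c = (0, 0)
Constraint values g_i(x) = a_i^T x - b_i:
  g_1((2, -3)) = -1
  g_2((2, -3)) = 2
Stationarity residual: grad f(x) + sum_i lambda_i a_i = (0, 0)
  -> stationarity OK
Primal feasibility (all g_i <= 0): FAILS
Dual feasibility (all lambda_i >= 0): OK
Complementary slackness (lambda_i * g_i(x) = 0 for all i): OK

Verdict: the first failing condition is primal_feasibility -> primal.

primal


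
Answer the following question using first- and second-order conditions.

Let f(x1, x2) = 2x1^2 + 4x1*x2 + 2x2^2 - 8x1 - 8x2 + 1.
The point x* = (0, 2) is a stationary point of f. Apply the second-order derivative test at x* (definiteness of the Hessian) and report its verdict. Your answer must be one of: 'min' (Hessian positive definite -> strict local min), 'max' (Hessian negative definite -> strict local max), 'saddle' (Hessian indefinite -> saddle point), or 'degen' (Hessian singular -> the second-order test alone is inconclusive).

Compute the Hessian H = grad^2 f:
  H = [[4, 4], [4, 4]]
Verify stationarity: grad f(x*) = H x* + g = (0, 0).
Eigenvalues of H: 0, 8.
H has a zero eigenvalue (singular; positive semidefinite but not definite), so H is neither positive definite, negative definite, nor indefinite. The second-order test alone is inconclusive -> degen.
(Indeed, f is constant along the null direction of H through x*, so x* is not a strict local extremum.)

degen


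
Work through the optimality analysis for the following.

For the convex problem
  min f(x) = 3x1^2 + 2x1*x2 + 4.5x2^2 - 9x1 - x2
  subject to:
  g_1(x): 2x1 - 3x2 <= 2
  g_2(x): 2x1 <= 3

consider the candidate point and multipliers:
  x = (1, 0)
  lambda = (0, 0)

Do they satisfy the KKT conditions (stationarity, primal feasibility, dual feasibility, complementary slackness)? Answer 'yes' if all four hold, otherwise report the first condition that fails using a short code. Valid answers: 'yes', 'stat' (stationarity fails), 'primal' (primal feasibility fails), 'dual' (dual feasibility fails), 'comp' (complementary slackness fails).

Gradient of f: grad f(x) = Q x + c = (-3, 1)
Constraint values g_i(x) = a_i^T x - b_i:
  g_1((1, 0)) = 0
  g_2((1, 0)) = -1
Stationarity residual: grad f(x) + sum_i lambda_i a_i = (-3, 1)
  -> stationarity FAILS
Primal feasibility (all g_i <= 0): OK
Dual feasibility (all lambda_i >= 0): OK
Complementary slackness (lambda_i * g_i(x) = 0 for all i): OK

Verdict: the first failing condition is stationarity -> stat.

stat


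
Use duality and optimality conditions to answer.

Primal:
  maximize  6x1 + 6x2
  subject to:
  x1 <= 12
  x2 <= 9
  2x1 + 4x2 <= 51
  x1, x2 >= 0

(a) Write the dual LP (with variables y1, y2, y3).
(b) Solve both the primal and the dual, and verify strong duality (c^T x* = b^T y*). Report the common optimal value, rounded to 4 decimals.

The standard primal-dual pair for 'max c^T x s.t. A x <= b, x >= 0' is:
  Dual:  min b^T y  s.t.  A^T y >= c,  y >= 0.

So the dual LP is:
  minimize  12y1 + 9y2 + 51y3
  subject to:
    y1 + 2y3 >= 6
    y2 + 4y3 >= 6
    y1, y2, y3 >= 0

Solving the primal: x* = (12, 6.75).
  primal value c^T x* = 112.5.
Solving the dual: y* = (3, 0, 1.5).
  dual value b^T y* = 112.5.
Strong duality: c^T x* = b^T y*. Confirmed.

112.5


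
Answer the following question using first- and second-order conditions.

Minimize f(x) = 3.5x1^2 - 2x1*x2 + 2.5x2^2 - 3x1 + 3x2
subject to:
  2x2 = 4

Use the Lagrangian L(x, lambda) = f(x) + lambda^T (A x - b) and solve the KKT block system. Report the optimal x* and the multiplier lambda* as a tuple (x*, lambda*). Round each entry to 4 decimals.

Form the Lagrangian:
  L(x, lambda) = (1/2) x^T Q x + c^T x + lambda^T (A x - b)
Stationarity (grad_x L = 0): Q x + c + A^T lambda = 0.
Primal feasibility: A x = b.

This gives the KKT block system:
  [ Q   A^T ] [ x     ]   [-c ]
  [ A    0  ] [ lambda ] = [ b ]

Solving the linear system:
  x*      = (1, 2)
  lambda* = (-5.5)
  f(x*)   = 12.5

x* = (1, 2), lambda* = (-5.5)


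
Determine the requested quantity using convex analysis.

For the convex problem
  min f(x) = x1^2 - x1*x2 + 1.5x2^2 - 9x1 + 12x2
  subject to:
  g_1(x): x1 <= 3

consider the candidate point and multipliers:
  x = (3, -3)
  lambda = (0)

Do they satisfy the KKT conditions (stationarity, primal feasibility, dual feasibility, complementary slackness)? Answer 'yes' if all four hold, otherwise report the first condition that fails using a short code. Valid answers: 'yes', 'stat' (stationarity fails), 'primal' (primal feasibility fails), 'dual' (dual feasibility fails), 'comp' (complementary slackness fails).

Gradient of f: grad f(x) = Q x + c = (0, 0)
Constraint values g_i(x) = a_i^T x - b_i:
  g_1((3, -3)) = 0
Stationarity residual: grad f(x) + sum_i lambda_i a_i = (0, 0)
  -> stationarity OK
Primal feasibility (all g_i <= 0): OK
Dual feasibility (all lambda_i >= 0): OK
Complementary slackness (lambda_i * g_i(x) = 0 for all i): OK

Verdict: yes, KKT holds.

yes


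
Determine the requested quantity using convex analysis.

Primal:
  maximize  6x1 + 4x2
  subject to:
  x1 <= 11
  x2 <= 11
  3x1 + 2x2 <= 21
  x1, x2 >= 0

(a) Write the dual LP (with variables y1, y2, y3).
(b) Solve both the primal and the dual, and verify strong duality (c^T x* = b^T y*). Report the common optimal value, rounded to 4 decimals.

The standard primal-dual pair for 'max c^T x s.t. A x <= b, x >= 0' is:
  Dual:  min b^T y  s.t.  A^T y >= c,  y >= 0.

So the dual LP is:
  minimize  11y1 + 11y2 + 21y3
  subject to:
    y1 + 3y3 >= 6
    y2 + 2y3 >= 4
    y1, y2, y3 >= 0

Solving the primal: x* = (7, 0).
  primal value c^T x* = 42.
Solving the dual: y* = (0, 0, 2).
  dual value b^T y* = 42.
Strong duality: c^T x* = b^T y*. Confirmed.

42


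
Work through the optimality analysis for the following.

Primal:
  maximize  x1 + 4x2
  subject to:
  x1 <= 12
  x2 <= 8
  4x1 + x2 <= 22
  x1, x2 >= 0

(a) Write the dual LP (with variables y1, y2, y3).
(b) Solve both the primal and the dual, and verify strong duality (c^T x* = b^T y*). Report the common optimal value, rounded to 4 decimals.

The standard primal-dual pair for 'max c^T x s.t. A x <= b, x >= 0' is:
  Dual:  min b^T y  s.t.  A^T y >= c,  y >= 0.

So the dual LP is:
  minimize  12y1 + 8y2 + 22y3
  subject to:
    y1 + 4y3 >= 1
    y2 + y3 >= 4
    y1, y2, y3 >= 0

Solving the primal: x* = (3.5, 8).
  primal value c^T x* = 35.5.
Solving the dual: y* = (0, 3.75, 0.25).
  dual value b^T y* = 35.5.
Strong duality: c^T x* = b^T y*. Confirmed.

35.5


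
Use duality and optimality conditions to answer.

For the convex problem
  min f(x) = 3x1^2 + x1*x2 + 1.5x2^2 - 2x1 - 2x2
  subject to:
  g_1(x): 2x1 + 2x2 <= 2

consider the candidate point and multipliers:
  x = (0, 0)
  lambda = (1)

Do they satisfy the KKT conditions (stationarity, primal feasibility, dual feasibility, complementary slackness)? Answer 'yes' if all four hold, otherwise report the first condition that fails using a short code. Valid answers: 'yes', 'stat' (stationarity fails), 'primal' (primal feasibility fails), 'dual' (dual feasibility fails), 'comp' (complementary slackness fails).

Gradient of f: grad f(x) = Q x + c = (-2, -2)
Constraint values g_i(x) = a_i^T x - b_i:
  g_1((0, 0)) = -2
Stationarity residual: grad f(x) + sum_i lambda_i a_i = (0, 0)
  -> stationarity OK
Primal feasibility (all g_i <= 0): OK
Dual feasibility (all lambda_i >= 0): OK
Complementary slackness (lambda_i * g_i(x) = 0 for all i): FAILS

Verdict: the first failing condition is complementary_slackness -> comp.

comp


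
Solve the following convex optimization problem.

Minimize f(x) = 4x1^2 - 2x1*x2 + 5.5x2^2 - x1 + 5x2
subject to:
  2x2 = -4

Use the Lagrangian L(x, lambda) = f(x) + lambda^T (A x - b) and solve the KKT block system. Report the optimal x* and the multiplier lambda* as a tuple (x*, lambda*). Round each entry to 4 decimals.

Form the Lagrangian:
  L(x, lambda) = (1/2) x^T Q x + c^T x + lambda^T (A x - b)
Stationarity (grad_x L = 0): Q x + c + A^T lambda = 0.
Primal feasibility: A x = b.

This gives the KKT block system:
  [ Q   A^T ] [ x     ]   [-c ]
  [ A    0  ] [ lambda ] = [ b ]

Solving the linear system:
  x*      = (-0.375, -2)
  lambda* = (8.125)
  f(x*)   = 11.4375

x* = (-0.375, -2), lambda* = (8.125)


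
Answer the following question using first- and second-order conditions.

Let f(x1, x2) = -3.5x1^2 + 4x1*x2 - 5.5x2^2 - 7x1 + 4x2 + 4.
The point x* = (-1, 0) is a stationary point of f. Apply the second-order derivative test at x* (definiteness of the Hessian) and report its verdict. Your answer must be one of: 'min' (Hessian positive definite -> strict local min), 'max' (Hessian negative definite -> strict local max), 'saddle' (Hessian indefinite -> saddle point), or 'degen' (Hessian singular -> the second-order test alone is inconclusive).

Compute the Hessian H = grad^2 f:
  H = [[-7, 4], [4, -11]]
Verify stationarity: grad f(x*) = H x* + g = (0, 0).
Eigenvalues of H: -13.4721, -4.5279.
Both eigenvalues < 0, so H is negative definite -> x* is a strict local max.

max


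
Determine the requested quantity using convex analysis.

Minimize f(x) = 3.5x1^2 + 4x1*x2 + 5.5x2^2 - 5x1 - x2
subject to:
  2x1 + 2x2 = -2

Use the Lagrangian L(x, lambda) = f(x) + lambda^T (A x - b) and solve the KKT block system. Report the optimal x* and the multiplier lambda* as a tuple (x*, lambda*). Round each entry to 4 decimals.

Form the Lagrangian:
  L(x, lambda) = (1/2) x^T Q x + c^T x + lambda^T (A x - b)
Stationarity (grad_x L = 0): Q x + c + A^T lambda = 0.
Primal feasibility: A x = b.

This gives the KKT block system:
  [ Q   A^T ] [ x     ]   [-c ]
  [ A    0  ] [ lambda ] = [ b ]

Solving the linear system:
  x*      = (-0.3, -0.7)
  lambda* = (4.95)
  f(x*)   = 6.05

x* = (-0.3, -0.7), lambda* = (4.95)


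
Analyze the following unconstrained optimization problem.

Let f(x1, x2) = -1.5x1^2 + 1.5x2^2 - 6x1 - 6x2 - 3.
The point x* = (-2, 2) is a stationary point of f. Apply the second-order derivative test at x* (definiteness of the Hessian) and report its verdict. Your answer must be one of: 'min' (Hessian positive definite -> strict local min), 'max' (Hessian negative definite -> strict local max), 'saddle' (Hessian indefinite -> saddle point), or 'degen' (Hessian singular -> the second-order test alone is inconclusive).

Compute the Hessian H = grad^2 f:
  H = [[-3, 0], [0, 3]]
Verify stationarity: grad f(x*) = H x* + g = (0, 0).
Eigenvalues of H: -3, 3.
Eigenvalues have mixed signs, so H is indefinite -> x* is a saddle point.

saddle


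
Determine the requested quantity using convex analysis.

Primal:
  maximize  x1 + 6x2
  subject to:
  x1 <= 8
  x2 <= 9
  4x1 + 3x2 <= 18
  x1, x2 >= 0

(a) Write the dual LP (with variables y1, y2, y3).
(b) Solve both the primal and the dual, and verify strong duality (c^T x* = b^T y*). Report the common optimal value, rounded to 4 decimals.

The standard primal-dual pair for 'max c^T x s.t. A x <= b, x >= 0' is:
  Dual:  min b^T y  s.t.  A^T y >= c,  y >= 0.

So the dual LP is:
  minimize  8y1 + 9y2 + 18y3
  subject to:
    y1 + 4y3 >= 1
    y2 + 3y3 >= 6
    y1, y2, y3 >= 0

Solving the primal: x* = (0, 6).
  primal value c^T x* = 36.
Solving the dual: y* = (0, 0, 2).
  dual value b^T y* = 36.
Strong duality: c^T x* = b^T y*. Confirmed.

36


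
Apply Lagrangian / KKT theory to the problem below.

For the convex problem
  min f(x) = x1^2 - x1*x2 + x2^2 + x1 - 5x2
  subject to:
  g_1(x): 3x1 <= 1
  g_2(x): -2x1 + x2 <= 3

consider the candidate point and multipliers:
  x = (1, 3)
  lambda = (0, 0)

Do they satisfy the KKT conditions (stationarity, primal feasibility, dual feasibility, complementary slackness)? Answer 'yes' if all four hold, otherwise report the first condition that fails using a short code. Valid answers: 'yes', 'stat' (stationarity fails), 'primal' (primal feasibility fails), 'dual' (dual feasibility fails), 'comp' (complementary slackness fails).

Gradient of f: grad f(x) = Q x + c = (0, 0)
Constraint values g_i(x) = a_i^T x - b_i:
  g_1((1, 3)) = 2
  g_2((1, 3)) = -2
Stationarity residual: grad f(x) + sum_i lambda_i a_i = (0, 0)
  -> stationarity OK
Primal feasibility (all g_i <= 0): FAILS
Dual feasibility (all lambda_i >= 0): OK
Complementary slackness (lambda_i * g_i(x) = 0 for all i): OK

Verdict: the first failing condition is primal_feasibility -> primal.

primal


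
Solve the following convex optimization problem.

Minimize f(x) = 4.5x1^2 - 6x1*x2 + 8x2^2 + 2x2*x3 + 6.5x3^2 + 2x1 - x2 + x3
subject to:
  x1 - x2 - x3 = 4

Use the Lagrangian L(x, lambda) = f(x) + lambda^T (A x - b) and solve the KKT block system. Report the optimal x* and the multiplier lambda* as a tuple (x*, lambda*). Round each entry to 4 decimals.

Form the Lagrangian:
  L(x, lambda) = (1/2) x^T Q x + c^T x + lambda^T (A x - b)
Stationarity (grad_x L = 0): Q x + c + A^T lambda = 0.
Primal feasibility: A x = b.

This gives the KKT block system:
  [ Q   A^T ] [ x     ]   [-c ]
  [ A    0  ] [ lambda ] = [ b ]

Solving the linear system:
  x*      = (1.9579, -0.3487, -1.6935)
  lambda* = (-21.7126)
  f(x*)   = 44.7107

x* = (1.9579, -0.3487, -1.6935), lambda* = (-21.7126)


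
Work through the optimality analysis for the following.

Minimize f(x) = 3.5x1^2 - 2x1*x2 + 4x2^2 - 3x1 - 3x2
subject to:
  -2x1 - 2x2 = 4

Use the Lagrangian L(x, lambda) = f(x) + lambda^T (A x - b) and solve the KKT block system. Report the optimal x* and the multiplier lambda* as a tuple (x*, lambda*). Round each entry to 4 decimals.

Form the Lagrangian:
  L(x, lambda) = (1/2) x^T Q x + c^T x + lambda^T (A x - b)
Stationarity (grad_x L = 0): Q x + c + A^T lambda = 0.
Primal feasibility: A x = b.

This gives the KKT block system:
  [ Q   A^T ] [ x     ]   [-c ]
  [ A    0  ] [ lambda ] = [ b ]

Solving the linear system:
  x*      = (-1.0526, -0.9474)
  lambda* = (-4.2368)
  f(x*)   = 11.4737

x* = (-1.0526, -0.9474), lambda* = (-4.2368)


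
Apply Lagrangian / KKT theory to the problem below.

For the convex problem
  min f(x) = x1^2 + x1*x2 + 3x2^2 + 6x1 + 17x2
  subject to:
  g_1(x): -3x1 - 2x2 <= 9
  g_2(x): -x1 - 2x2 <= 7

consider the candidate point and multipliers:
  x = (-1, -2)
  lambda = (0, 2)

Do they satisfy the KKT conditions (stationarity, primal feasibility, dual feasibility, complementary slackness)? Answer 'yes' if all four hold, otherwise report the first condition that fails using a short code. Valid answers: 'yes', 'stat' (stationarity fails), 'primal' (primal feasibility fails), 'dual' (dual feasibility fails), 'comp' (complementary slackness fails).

Gradient of f: grad f(x) = Q x + c = (2, 4)
Constraint values g_i(x) = a_i^T x - b_i:
  g_1((-1, -2)) = -2
  g_2((-1, -2)) = -2
Stationarity residual: grad f(x) + sum_i lambda_i a_i = (0, 0)
  -> stationarity OK
Primal feasibility (all g_i <= 0): OK
Dual feasibility (all lambda_i >= 0): OK
Complementary slackness (lambda_i * g_i(x) = 0 for all i): FAILS

Verdict: the first failing condition is complementary_slackness -> comp.

comp


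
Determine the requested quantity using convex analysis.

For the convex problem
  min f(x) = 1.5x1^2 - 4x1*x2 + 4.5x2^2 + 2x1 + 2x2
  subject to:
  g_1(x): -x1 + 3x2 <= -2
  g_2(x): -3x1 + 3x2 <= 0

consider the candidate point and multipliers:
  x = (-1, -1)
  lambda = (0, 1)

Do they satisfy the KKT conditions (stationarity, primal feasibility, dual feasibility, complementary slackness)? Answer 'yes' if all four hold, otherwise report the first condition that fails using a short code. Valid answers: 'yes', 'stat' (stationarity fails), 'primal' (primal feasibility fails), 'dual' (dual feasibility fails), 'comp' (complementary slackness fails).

Gradient of f: grad f(x) = Q x + c = (3, -3)
Constraint values g_i(x) = a_i^T x - b_i:
  g_1((-1, -1)) = 0
  g_2((-1, -1)) = 0
Stationarity residual: grad f(x) + sum_i lambda_i a_i = (0, 0)
  -> stationarity OK
Primal feasibility (all g_i <= 0): OK
Dual feasibility (all lambda_i >= 0): OK
Complementary slackness (lambda_i * g_i(x) = 0 for all i): OK

Verdict: yes, KKT holds.

yes


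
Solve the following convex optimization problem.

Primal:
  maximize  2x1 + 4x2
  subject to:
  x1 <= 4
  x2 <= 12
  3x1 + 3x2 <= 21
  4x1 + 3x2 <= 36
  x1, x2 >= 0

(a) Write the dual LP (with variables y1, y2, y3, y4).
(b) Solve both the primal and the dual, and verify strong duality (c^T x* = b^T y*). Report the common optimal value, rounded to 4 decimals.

The standard primal-dual pair for 'max c^T x s.t. A x <= b, x >= 0' is:
  Dual:  min b^T y  s.t.  A^T y >= c,  y >= 0.

So the dual LP is:
  minimize  4y1 + 12y2 + 21y3 + 36y4
  subject to:
    y1 + 3y3 + 4y4 >= 2
    y2 + 3y3 + 3y4 >= 4
    y1, y2, y3, y4 >= 0

Solving the primal: x* = (0, 7).
  primal value c^T x* = 28.
Solving the dual: y* = (0, 0, 1.3333, 0).
  dual value b^T y* = 28.
Strong duality: c^T x* = b^T y*. Confirmed.

28


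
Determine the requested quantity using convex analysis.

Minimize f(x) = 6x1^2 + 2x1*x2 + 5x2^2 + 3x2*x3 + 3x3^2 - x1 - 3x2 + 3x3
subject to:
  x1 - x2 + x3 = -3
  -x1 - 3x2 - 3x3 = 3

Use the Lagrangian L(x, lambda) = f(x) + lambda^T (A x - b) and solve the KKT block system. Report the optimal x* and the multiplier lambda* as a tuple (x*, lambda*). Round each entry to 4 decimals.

Form the Lagrangian:
  L(x, lambda) = (1/2) x^T Q x + c^T x + lambda^T (A x - b)
Stationarity (grad_x L = 0): Q x + c + A^T lambda = 0.
Primal feasibility: A x = b.

This gives the KKT block system:
  [ Q   A^T ] [ x     ]   [-c ]
  [ A    0  ] [ lambda ] = [ b ]

Solving the linear system:
  x*      = (-0.338, 0.8873, -1.7746)
  lambda* = (2.4296, -0.8521)
  f(x*)   = 1.0986

x* = (-0.338, 0.8873, -1.7746), lambda* = (2.4296, -0.8521)


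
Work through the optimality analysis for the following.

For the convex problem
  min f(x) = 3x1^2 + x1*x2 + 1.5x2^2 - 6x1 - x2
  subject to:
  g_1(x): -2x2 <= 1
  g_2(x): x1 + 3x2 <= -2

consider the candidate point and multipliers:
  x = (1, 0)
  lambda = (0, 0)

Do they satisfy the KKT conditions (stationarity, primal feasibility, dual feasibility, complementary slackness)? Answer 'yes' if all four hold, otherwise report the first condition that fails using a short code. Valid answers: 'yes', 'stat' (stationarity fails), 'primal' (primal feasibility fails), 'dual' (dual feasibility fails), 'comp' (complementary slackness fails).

Gradient of f: grad f(x) = Q x + c = (0, 0)
Constraint values g_i(x) = a_i^T x - b_i:
  g_1((1, 0)) = -1
  g_2((1, 0)) = 3
Stationarity residual: grad f(x) + sum_i lambda_i a_i = (0, 0)
  -> stationarity OK
Primal feasibility (all g_i <= 0): FAILS
Dual feasibility (all lambda_i >= 0): OK
Complementary slackness (lambda_i * g_i(x) = 0 for all i): OK

Verdict: the first failing condition is primal_feasibility -> primal.

primal


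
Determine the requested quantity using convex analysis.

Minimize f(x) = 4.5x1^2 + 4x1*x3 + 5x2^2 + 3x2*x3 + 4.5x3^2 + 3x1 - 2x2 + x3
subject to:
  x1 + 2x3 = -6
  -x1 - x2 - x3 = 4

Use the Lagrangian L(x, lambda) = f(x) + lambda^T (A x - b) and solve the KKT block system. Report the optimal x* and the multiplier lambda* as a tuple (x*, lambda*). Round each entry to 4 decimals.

Form the Lagrangian:
  L(x, lambda) = (1/2) x^T Q x + c^T x + lambda^T (A x - b)
Stationarity (grad_x L = 0): Q x + c + A^T lambda = 0.
Primal feasibility: A x = b.

This gives the KKT block system:
  [ Q   A^T ] [ x     ]   [-c ]
  [ A    0  ] [ lambda ] = [ b ]

Solving the linear system:
  x*      = (-1.4222, -0.2889, -2.2889)
  lambda* = (7.2, -11.7556)
  f(x*)   = 42.1222

x* = (-1.4222, -0.2889, -2.2889), lambda* = (7.2, -11.7556)


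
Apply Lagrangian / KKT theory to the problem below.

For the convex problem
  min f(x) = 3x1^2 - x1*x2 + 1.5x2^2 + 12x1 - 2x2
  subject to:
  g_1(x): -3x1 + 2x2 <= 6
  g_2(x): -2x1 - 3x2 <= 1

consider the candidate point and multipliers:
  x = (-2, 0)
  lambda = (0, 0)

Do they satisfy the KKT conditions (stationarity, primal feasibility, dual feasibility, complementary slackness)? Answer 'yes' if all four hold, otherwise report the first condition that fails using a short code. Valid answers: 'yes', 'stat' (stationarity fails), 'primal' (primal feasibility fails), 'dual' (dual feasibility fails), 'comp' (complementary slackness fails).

Gradient of f: grad f(x) = Q x + c = (0, 0)
Constraint values g_i(x) = a_i^T x - b_i:
  g_1((-2, 0)) = 0
  g_2((-2, 0)) = 3
Stationarity residual: grad f(x) + sum_i lambda_i a_i = (0, 0)
  -> stationarity OK
Primal feasibility (all g_i <= 0): FAILS
Dual feasibility (all lambda_i >= 0): OK
Complementary slackness (lambda_i * g_i(x) = 0 for all i): OK

Verdict: the first failing condition is primal_feasibility -> primal.

primal


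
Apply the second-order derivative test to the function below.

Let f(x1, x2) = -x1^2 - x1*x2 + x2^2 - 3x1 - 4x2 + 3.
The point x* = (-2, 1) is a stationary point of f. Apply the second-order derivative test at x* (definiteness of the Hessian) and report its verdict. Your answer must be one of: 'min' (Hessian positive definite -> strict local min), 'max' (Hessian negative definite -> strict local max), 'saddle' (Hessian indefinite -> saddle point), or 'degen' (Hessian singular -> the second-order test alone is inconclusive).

Compute the Hessian H = grad^2 f:
  H = [[-2, -1], [-1, 2]]
Verify stationarity: grad f(x*) = H x* + g = (0, 0).
Eigenvalues of H: -2.2361, 2.2361.
Eigenvalues have mixed signs, so H is indefinite -> x* is a saddle point.

saddle
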